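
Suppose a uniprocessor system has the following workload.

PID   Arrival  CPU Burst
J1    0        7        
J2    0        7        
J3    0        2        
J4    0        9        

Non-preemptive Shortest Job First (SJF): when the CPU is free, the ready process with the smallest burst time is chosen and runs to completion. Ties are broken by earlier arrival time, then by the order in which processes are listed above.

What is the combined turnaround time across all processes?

Gantt: | J3 0-2 | J1 2-9 | J2 9-16 | J4 16-25 |
Completion: J1=9  J2=16  J3=2  J4=25
Turnaround (C−A): J1=9  J2=16  J3=2  J4=25
Turnaround = completion − arrival: J1=9, J2=16, J3=2, J4=25
Total turnaround = 9 + 16 + 2 + 25 = 52

52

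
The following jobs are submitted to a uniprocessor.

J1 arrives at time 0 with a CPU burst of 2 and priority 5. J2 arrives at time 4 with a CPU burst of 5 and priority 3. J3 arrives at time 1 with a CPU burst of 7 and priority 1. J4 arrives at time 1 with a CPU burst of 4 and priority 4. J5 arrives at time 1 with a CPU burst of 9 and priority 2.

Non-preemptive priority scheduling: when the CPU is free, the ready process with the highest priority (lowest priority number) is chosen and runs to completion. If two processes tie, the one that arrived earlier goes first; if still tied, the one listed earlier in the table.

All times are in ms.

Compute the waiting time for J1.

Timeline: | J1 0-2 | J3 2-9 | J5 9-18 | J2 18-23 | J4 23-27 |
Completion: J1=2  J2=23  J3=9  J4=27  J5=18
Turnaround (C−A): J1=2  J2=19  J3=8  J4=26  J5=17
Waiting(J1) = turnaround − burst = 2 − 2 = 0

0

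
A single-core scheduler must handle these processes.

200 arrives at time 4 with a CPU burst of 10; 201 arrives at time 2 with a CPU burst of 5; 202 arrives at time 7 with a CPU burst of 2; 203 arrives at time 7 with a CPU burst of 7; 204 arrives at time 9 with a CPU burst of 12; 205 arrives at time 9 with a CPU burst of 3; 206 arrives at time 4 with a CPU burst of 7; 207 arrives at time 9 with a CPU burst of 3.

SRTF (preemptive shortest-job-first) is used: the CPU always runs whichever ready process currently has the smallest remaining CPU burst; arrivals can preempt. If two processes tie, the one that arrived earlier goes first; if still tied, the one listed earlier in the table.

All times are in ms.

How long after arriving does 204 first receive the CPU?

Schedule: | idle 0-2 | 201 2-7 | 202 7-9 | 205 9-12 | 207 12-15 | 206 15-22 | 203 22-29 | 200 29-39 | 204 39-51 |
Completion: 200=39  201=7  202=9  203=29  204=51  205=12  206=22  207=15
Turnaround (C−A): 200=35  201=5  202=2  203=22  204=42  205=3  206=18  207=6
Response(204) = first start − arrival = 39 − 9 = 30

30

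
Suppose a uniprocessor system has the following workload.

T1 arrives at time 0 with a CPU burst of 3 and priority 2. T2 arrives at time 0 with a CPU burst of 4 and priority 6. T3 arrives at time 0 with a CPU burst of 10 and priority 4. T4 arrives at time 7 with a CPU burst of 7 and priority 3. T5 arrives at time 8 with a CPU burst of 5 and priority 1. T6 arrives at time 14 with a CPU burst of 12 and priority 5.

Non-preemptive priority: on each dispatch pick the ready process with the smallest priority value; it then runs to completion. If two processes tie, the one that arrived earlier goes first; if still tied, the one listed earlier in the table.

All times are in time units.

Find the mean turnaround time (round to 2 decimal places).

Gantt: | T1 0-3 | T3 3-13 | T5 13-18 | T4 18-25 | T6 25-37 | T2 37-41 |
Completion: T1=3  T2=41  T3=13  T4=25  T5=18  T6=37
Turnaround (C−A): T1=3  T2=41  T3=13  T4=18  T5=10  T6=23
Turnaround times: T1=3, T2=41, T3=13, T4=18, T5=10, T6=23
Average turnaround = (3+41+13+18+10+23) / 6 = 108/6 = 18.00

18.00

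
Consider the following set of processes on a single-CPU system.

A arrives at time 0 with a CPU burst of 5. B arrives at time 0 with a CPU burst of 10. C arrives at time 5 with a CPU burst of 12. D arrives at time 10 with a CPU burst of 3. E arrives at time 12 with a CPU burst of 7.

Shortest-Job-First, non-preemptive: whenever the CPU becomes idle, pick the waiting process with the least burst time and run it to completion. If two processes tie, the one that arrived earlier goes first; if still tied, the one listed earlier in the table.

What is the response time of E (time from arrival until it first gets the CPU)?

Timeline: | A 0-5 | B 5-15 | D 15-18 | E 18-25 | C 25-37 |
Completion: A=5  B=15  C=37  D=18  E=25
Turnaround (C−A): A=5  B=15  C=32  D=8  E=13
Response(E) = first start − arrival = 18 − 12 = 6

6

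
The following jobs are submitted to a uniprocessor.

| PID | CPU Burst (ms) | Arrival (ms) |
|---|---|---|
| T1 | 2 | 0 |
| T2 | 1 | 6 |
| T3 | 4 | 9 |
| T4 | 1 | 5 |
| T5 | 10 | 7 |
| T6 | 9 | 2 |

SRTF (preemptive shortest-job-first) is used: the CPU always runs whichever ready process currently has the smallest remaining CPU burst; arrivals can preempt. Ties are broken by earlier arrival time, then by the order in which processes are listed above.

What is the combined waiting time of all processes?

Timeline: | T1 0-2 | T6 2-5 | T4 5-6 | T2 6-7 | T6 7-13 | T3 13-17 | T5 17-27 |
Completion: T1=2  T2=7  T3=17  T4=6  T5=27  T6=13
Waiting = turnaround − burst: T1=0, T2=0, T3=4, T4=0, T5=10, T6=2
Total waiting = 0 + 0 + 4 + 0 + 10 + 2 = 16

16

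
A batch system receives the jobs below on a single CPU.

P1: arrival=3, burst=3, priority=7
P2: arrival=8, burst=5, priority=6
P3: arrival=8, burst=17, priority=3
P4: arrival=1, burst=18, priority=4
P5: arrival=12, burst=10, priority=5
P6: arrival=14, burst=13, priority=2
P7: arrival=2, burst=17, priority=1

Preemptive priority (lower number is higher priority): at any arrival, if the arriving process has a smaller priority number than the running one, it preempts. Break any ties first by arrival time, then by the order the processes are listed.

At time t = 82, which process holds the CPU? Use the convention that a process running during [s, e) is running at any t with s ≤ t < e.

Schedule: | idle 0-1 | P4 1-2 | P7 2-19 | P6 19-32 | P3 32-49 | P4 49-66 | P5 66-76 | P2 76-81 | P1 81-84 |
Completion: P1=84  P2=81  P3=49  P4=66  P5=76  P6=32  P7=19

P1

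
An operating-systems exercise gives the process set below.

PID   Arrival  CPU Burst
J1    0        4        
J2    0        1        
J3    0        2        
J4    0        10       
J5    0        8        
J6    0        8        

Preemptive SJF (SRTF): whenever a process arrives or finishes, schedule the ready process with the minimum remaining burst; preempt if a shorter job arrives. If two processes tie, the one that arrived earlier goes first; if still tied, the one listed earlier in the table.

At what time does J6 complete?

Schedule: | J2 0-1 | J3 1-3 | J1 3-7 | J5 7-15 | J6 15-23 | J4 23-33 |
Completion: J1=7  J2=1  J3=3  J4=33  J5=15  J6=23

23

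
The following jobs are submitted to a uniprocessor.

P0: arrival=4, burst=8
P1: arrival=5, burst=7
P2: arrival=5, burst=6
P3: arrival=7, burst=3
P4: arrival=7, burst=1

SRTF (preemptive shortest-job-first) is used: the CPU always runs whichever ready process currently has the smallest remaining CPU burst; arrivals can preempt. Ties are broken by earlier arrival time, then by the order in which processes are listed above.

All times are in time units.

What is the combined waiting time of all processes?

Timeline: | idle 0-4 | P0 4-5 | P2 5-7 | P4 7-8 | P3 8-11 | P2 11-15 | P0 15-22 | P1 22-29 |
Completion: P0=22  P1=29  P2=15  P3=11  P4=8
Waiting = turnaround − burst: P0=10, P1=17, P2=4, P3=1, P4=0
Total waiting = 10 + 17 + 4 + 1 + 0 = 32

32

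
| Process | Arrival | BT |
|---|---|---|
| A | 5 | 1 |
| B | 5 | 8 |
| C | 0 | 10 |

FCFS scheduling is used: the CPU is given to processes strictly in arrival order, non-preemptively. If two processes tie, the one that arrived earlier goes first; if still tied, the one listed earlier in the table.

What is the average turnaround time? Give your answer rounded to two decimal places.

10.00

Timeline: | C 0-10 | A 10-11 | B 11-19 |
Completion: A=11  B=19  C=10
Turnaround (C−A): A=6  B=14  C=10
Turnaround times: A=6, B=14, C=10
Average turnaround = (6+14+10) / 3 = 30/3 = 10.00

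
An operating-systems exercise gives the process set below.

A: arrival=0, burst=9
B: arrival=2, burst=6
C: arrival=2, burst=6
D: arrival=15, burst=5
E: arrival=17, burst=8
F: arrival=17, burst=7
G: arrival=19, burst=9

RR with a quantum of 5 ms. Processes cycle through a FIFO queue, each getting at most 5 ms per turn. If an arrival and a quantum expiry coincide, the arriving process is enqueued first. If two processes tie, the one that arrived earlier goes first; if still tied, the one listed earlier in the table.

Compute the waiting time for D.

Gantt: | A 0-5 | B 5-10 | C 10-15 | A 15-19 | B 19-20 | D 20-25 | C 25-26 | E 26-31 | F 31-36 | G 36-41 | E 41-44 | F 44-46 | G 46-50 |
Completion: A=19  B=20  C=26  D=25  E=44  F=46  G=50
Turnaround (C−A): A=19  B=18  C=24  D=10  E=27  F=29  G=31
Waiting(D) = turnaround − burst = 10 − 5 = 5

5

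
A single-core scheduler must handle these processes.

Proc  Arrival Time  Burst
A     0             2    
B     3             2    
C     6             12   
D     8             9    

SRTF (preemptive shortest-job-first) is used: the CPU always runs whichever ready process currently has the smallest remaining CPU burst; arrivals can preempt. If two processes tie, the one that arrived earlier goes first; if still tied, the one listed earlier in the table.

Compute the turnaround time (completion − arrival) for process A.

2

Gantt: | A 0-2 | idle 2-3 | B 3-5 | idle 5-6 | C 6-8 | D 8-17 | C 17-27 |
Completion: A=2  B=5  C=27  D=17
Turnaround (C−A): A=2  B=2  C=21  D=9
Turnaround(A) = completion − arrival = 2 − 0 = 2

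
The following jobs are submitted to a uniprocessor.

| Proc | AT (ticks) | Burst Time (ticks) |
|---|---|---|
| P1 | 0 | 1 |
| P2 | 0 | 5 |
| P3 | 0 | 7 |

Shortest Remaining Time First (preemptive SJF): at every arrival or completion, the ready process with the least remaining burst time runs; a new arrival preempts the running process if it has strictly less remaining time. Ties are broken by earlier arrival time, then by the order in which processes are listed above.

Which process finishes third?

Schedule: | P1 0-1 | P2 1-6 | P3 6-13 |
Completion: P1=1  P2=6  P3=13
Turnaround (C−A): P1=1  P2=6  P3=13
Finish order: P1 → P2 → P3

P3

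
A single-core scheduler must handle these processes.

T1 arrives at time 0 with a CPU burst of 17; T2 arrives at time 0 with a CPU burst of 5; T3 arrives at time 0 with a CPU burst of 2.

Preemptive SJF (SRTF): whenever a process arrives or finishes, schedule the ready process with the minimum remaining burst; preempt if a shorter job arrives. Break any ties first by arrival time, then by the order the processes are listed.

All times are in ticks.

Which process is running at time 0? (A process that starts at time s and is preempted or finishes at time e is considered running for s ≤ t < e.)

Timeline: | T3 0-2 | T2 2-7 | T1 7-24 |
Completion: T1=24  T2=7  T3=2
Turnaround (C−A): T1=24  T2=7  T3=2

T3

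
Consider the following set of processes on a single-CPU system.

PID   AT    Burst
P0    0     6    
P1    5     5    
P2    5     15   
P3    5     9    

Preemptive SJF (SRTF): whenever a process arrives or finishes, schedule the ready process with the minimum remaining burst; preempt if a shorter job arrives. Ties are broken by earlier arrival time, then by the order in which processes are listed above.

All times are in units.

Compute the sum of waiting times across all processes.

Timeline: | P0 0-6 | P1 6-11 | P3 11-20 | P2 20-35 |
Completion: P0=6  P1=11  P2=35  P3=20
Waiting = turnaround − burst: P0=0, P1=1, P2=15, P3=6
Total waiting = 0 + 1 + 15 + 6 = 22

22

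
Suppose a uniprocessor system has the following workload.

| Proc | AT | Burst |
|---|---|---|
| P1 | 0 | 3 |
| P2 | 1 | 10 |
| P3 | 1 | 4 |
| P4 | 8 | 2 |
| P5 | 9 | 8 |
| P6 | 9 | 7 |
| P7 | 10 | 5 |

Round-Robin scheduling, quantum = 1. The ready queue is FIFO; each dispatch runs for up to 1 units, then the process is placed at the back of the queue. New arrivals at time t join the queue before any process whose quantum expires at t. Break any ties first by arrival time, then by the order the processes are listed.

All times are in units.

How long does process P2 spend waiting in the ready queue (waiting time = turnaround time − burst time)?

Gantt: | P1 0-1 | P2 1-2 | P3 2-3 | P1 3-4 | P2 4-5 | P3 5-6 | P1 6-7 | P2 7-8 | P3 8-9 | P4 9-10 | P2 10-11 | P5 11-12 | P6 12-13 | P3 13-14 | P7 14-15 | P4 15-16 | P2 16-17 | P5 17-18 | P6 18-19 | P7 19-20 | P2 20-21 | P5 21-22 | P6 22-23 | P7 23-24 | P2 24-25 | P5 25-26 | P6 26-27 | P7 27-28 | P2 28-29 | P5 29-30 | P6 30-31 | P7 31-32 | P2 32-33 | P5 33-34 | P6 34-35 | P2 35-36 | P5 36-37 | P6 37-38 | P5 38-39 |
Completion: P1=7  P2=36  P3=14  P4=16  P5=39  P6=38  P7=32
Turnaround (C−A): P1=7  P2=35  P3=13  P4=8  P5=30  P6=29  P7=22
Waiting(P2) = turnaround − burst = 35 − 10 = 25

25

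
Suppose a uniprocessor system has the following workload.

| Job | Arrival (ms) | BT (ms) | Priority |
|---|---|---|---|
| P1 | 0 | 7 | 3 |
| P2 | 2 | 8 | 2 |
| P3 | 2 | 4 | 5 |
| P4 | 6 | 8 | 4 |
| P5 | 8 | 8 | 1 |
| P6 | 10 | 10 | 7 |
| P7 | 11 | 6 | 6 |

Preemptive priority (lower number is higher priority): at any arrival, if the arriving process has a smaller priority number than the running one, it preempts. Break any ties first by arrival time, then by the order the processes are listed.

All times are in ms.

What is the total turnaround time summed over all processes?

176

Timeline: | P1 0-2 | P2 2-8 | P5 8-16 | P2 16-18 | P1 18-23 | P4 23-31 | P3 31-35 | P7 35-41 | P6 41-51 |
Completion: P1=23  P2=18  P3=35  P4=31  P5=16  P6=51  P7=41
Turnaround = completion − arrival: P1=23, P2=16, P3=33, P4=25, P5=8, P6=41, P7=30
Total turnaround = 23 + 16 + 33 + 25 + 8 + 41 + 30 = 176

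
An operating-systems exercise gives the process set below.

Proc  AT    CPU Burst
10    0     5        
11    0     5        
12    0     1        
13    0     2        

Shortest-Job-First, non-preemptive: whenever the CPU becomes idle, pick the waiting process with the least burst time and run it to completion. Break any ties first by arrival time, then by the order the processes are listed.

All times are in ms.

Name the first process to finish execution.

Schedule: | 12 0-1 | 13 1-3 | 10 3-8 | 11 8-13 |
Completion: 10=8  11=13  12=1  13=3
Finish order: 12 → 13 → 10 → 11

12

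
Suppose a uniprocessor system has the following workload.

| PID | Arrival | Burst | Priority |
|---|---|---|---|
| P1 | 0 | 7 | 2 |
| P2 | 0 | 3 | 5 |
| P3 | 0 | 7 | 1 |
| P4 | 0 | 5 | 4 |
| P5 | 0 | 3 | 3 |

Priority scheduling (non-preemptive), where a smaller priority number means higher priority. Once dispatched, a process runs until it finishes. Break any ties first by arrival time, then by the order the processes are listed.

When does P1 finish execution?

Schedule: | P3 0-7 | P1 7-14 | P5 14-17 | P4 17-22 | P2 22-25 |
Completion: P1=14  P2=25  P3=7  P4=22  P5=17
Turnaround (C−A): P1=14  P2=25  P3=7  P4=22  P5=17

14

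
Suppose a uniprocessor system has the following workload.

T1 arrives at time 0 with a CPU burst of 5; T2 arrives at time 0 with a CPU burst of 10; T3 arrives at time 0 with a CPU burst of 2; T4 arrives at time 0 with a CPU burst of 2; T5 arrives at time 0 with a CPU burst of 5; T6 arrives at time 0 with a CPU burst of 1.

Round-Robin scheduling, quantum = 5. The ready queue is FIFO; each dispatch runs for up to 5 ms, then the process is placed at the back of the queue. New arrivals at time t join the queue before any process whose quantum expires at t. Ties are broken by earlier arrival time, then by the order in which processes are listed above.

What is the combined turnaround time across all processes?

95

Timeline: | T1 0-5 | T2 5-10 | T3 10-12 | T4 12-14 | T5 14-19 | T6 19-20 | T2 20-25 |
Completion: T1=5  T2=25  T3=12  T4=14  T5=19  T6=20
Turnaround (C−A): T1=5  T2=25  T3=12  T4=14  T5=19  T6=20
Turnaround = completion − arrival: T1=5, T2=25, T3=12, T4=14, T5=19, T6=20
Total turnaround = 5 + 25 + 12 + 14 + 19 + 20 = 95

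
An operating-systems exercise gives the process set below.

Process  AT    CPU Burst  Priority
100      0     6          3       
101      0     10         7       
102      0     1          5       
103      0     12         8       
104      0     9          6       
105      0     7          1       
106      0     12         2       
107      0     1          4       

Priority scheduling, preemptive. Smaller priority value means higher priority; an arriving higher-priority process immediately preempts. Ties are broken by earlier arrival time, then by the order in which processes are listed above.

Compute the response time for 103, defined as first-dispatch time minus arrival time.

Gantt: | 105 0-7 | 106 7-19 | 100 19-25 | 107 25-26 | 102 26-27 | 104 27-36 | 101 36-46 | 103 46-58 |
Completion: 100=25  101=46  102=27  103=58  104=36  105=7  106=19  107=26
Response(103) = first start − arrival = 46 − 0 = 46

46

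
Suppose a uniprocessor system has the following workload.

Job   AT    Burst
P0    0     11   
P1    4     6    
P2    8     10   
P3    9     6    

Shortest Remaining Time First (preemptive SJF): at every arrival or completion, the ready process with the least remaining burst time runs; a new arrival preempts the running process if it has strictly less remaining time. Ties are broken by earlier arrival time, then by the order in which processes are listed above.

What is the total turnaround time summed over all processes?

Gantt: | P0 0-4 | P1 4-10 | P3 10-16 | P0 16-23 | P2 23-33 |
Completion: P0=23  P1=10  P2=33  P3=16
Turnaround = completion − arrival: P0=23, P1=6, P2=25, P3=7
Total turnaround = 23 + 6 + 25 + 7 = 61

61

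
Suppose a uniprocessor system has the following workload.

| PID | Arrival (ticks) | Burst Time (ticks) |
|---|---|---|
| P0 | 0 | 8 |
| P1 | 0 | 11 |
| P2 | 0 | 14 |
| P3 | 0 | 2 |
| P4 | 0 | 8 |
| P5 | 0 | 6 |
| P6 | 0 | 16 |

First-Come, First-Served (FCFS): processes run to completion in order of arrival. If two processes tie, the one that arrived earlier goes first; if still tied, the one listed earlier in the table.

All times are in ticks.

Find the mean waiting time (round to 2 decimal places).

Timeline: | P0 0-8 | P1 8-19 | P2 19-33 | P3 33-35 | P4 35-43 | P5 43-49 | P6 49-65 |
Completion: P0=8  P1=19  P2=33  P3=35  P4=43  P5=49  P6=65
Turnaround (C−A): P0=8  P1=19  P2=33  P3=35  P4=43  P5=49  P6=65
Waiting times: P0=0, P1=8, P2=19, P3=33, P4=35, P5=43, P6=49
Average waiting = (0+8+19+33+35+43+49) / 7 = 187/7 = 26.71

26.71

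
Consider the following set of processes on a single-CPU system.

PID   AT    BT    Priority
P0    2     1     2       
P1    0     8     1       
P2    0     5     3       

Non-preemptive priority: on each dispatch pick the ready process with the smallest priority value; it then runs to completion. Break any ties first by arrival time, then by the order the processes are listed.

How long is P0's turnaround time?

Gantt: | P1 0-8 | P0 8-9 | P2 9-14 |
Completion: P0=9  P1=8  P2=14
Turnaround (C−A): P0=7  P1=8  P2=14
Turnaround(P0) = completion − arrival = 9 − 2 = 7

7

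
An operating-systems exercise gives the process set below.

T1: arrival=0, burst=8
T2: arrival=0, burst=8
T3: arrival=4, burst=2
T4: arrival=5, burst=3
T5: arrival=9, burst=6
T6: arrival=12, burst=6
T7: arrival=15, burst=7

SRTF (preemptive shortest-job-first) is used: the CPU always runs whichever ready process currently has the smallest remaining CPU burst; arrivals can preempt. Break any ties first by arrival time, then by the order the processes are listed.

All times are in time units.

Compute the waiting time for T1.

5

Timeline: | T1 0-4 | T3 4-6 | T4 6-9 | T1 9-13 | T5 13-19 | T6 19-25 | T7 25-32 | T2 32-40 |
Completion: T1=13  T2=40  T3=6  T4=9  T5=19  T6=25  T7=32
Waiting(T1) = turnaround − burst = 13 − 8 = 5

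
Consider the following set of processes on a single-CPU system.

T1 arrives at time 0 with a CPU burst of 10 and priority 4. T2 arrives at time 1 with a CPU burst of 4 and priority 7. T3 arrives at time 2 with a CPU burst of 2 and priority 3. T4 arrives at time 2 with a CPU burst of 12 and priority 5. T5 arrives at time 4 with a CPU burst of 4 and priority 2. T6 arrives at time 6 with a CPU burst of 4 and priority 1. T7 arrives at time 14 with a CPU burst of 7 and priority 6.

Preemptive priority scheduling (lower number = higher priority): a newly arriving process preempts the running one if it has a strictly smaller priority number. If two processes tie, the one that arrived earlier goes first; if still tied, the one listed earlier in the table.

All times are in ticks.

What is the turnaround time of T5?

Gantt: | T1 0-2 | T3 2-4 | T5 4-6 | T6 6-10 | T5 10-12 | T1 12-20 | T4 20-32 | T7 32-39 | T2 39-43 |
Completion: T1=20  T2=43  T3=4  T4=32  T5=12  T6=10  T7=39
Turnaround (C−A): T1=20  T2=42  T3=2  T4=30  T5=8  T6=4  T7=25
Turnaround(T5) = completion − arrival = 12 − 4 = 8

8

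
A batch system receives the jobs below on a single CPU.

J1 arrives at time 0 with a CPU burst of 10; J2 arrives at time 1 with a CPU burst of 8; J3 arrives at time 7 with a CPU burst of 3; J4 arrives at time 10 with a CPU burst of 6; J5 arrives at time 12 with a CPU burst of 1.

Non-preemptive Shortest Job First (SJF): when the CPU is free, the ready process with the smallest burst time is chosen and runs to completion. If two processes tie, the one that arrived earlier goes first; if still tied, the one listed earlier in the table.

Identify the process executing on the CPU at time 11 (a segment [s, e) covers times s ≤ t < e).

J3

Schedule: | J1 0-10 | J3 10-13 | J5 13-14 | J4 14-20 | J2 20-28 |
Completion: J1=10  J2=28  J3=13  J4=20  J5=14
Turnaround (C−A): J1=10  J2=27  J3=6  J4=10  J5=2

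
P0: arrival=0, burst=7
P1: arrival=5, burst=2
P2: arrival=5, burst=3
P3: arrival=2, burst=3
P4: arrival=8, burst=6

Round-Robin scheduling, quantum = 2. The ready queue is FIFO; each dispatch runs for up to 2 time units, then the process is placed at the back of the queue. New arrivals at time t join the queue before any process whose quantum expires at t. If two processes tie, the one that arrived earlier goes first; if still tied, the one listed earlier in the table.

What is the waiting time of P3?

Timeline: | P0 0-2 | P3 2-4 | P0 4-6 | P3 6-7 | P1 7-9 | P2 9-11 | P0 11-13 | P4 13-15 | P2 15-16 | P0 16-17 | P4 17-21 |
Completion: P0=17  P1=9  P2=16  P3=7  P4=21
Waiting(P3) = turnaround − burst = 5 − 3 = 2

2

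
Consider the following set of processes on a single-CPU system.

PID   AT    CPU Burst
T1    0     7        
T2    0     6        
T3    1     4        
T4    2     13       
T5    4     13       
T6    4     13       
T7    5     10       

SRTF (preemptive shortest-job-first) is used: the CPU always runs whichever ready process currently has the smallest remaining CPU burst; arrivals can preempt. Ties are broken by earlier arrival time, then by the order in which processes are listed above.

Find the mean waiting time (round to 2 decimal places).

Gantt: | T2 0-1 | T3 1-5 | T2 5-10 | T1 10-17 | T7 17-27 | T4 27-40 | T5 40-53 | T6 53-66 |
Completion: T1=17  T2=10  T3=5  T4=40  T5=53  T6=66  T7=27
Turnaround (C−A): T1=17  T2=10  T3=4  T4=38  T5=49  T6=62  T7=22
Waiting times: T1=10, T2=4, T3=0, T4=25, T5=36, T6=49, T7=12
Average waiting = (10+4+0+25+36+49+12) / 7 = 136/7 = 19.43

19.43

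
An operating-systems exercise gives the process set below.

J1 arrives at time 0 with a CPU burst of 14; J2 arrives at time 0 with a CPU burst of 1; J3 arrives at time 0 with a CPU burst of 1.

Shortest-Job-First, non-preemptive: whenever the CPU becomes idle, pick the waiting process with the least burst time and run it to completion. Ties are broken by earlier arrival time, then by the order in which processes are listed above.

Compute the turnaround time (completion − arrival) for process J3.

2

Timeline: | J2 0-1 | J3 1-2 | J1 2-16 |
Completion: J1=16  J2=1  J3=2
Turnaround (C−A): J1=16  J2=1  J3=2
Turnaround(J3) = completion − arrival = 2 − 0 = 2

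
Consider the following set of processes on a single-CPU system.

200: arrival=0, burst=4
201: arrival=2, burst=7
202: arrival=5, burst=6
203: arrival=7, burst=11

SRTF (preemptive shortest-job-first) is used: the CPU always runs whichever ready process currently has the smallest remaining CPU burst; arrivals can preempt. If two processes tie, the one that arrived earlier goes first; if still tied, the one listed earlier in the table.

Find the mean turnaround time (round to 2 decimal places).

Schedule: | 200 0-4 | 201 4-11 | 202 11-17 | 203 17-28 |
Completion: 200=4  201=11  202=17  203=28
Turnaround times: 200=4, 201=9, 202=12, 203=21
Average turnaround = (4+9+12+21) / 4 = 46/4 = 11.50

11.50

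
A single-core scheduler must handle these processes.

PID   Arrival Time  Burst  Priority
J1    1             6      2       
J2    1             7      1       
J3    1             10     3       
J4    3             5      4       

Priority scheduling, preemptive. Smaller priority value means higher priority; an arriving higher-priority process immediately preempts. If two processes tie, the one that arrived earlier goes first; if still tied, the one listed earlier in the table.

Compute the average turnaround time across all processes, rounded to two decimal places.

17.25

Schedule: | idle 0-1 | J2 1-8 | J1 8-14 | J3 14-24 | J4 24-29 |
Completion: J1=14  J2=8  J3=24  J4=29
Turnaround (C−A): J1=13  J2=7  J3=23  J4=26
Turnaround times: J1=13, J2=7, J3=23, J4=26
Average turnaround = (13+7+23+26) / 4 = 69/4 = 17.25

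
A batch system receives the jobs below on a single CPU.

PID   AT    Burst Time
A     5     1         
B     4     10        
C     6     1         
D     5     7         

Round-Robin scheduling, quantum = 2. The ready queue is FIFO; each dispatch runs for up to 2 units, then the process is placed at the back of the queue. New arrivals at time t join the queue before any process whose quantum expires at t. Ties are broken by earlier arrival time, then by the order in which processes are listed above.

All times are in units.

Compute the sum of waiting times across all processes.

22

Timeline: | idle 0-4 | B 4-6 | A 6-7 | D 7-9 | C 9-10 | B 10-12 | D 12-14 | B 14-16 | D 16-18 | B 18-20 | D 20-21 | B 21-23 |
Completion: A=7  B=23  C=10  D=21
Waiting = turnaround − burst: A=1, B=9, C=3, D=9
Total waiting = 1 + 9 + 3 + 9 = 22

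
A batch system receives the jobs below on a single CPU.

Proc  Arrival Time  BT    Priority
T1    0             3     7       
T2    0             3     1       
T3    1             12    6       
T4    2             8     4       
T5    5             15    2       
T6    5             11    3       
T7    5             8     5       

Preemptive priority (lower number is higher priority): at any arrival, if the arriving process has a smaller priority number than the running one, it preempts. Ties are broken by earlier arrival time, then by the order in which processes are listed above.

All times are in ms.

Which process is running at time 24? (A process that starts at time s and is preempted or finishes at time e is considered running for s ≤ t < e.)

Schedule: | T2 0-3 | T4 3-5 | T5 5-20 | T6 20-31 | T4 31-37 | T7 37-45 | T3 45-57 | T1 57-60 |
Completion: T1=60  T2=3  T3=57  T4=37  T5=20  T6=31  T7=45
Turnaround (C−A): T1=60  T2=3  T3=56  T4=35  T5=15  T6=26  T7=40

T6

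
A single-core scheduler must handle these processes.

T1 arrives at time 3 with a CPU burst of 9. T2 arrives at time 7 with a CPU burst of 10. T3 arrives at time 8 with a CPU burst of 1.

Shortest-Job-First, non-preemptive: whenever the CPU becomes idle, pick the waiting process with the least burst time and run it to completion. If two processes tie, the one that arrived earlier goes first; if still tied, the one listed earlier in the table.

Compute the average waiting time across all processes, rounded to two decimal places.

Timeline: | idle 0-3 | T1 3-12 | T3 12-13 | T2 13-23 |
Completion: T1=12  T2=23  T3=13
Waiting times: T1=0, T2=6, T3=4
Average waiting = (0+6+4) / 3 = 10/3 = 3.33

3.33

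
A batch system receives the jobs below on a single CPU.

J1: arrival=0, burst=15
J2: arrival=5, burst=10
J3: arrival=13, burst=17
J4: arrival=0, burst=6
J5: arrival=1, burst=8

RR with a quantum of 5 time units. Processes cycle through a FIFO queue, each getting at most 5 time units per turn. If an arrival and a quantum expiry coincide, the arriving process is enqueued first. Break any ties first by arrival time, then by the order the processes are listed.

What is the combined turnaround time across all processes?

Timeline: | J1 0-5 | J4 5-10 | J5 10-15 | J2 15-20 | J1 20-25 | J4 25-26 | J3 26-31 | J5 31-34 | J2 34-39 | J1 39-44 | J3 44-56 |
Completion: J1=44  J2=39  J3=56  J4=26  J5=34
Turnaround = completion − arrival: J1=44, J2=34, J3=43, J4=26, J5=33
Total turnaround = 44 + 34 + 43 + 26 + 33 = 180

180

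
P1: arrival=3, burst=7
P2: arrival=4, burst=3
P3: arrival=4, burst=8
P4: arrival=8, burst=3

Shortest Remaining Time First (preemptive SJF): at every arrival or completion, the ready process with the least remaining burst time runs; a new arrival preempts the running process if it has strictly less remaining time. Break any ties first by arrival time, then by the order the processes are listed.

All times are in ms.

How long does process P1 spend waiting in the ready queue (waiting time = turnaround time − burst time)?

6

Timeline: | idle 0-3 | P1 3-4 | P2 4-7 | P1 7-8 | P4 8-11 | P1 11-16 | P3 16-24 |
Completion: P1=16  P2=7  P3=24  P4=11
Turnaround (C−A): P1=13  P2=3  P3=20  P4=3
Waiting(P1) = turnaround − burst = 13 − 7 = 6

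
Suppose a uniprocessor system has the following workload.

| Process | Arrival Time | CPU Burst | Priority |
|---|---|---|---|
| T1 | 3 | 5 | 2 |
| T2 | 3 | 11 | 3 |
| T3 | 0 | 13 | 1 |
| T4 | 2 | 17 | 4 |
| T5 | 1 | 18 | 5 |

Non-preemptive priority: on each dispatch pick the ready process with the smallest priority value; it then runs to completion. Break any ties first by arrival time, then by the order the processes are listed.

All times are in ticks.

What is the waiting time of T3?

Gantt: | T3 0-13 | T1 13-18 | T2 18-29 | T4 29-46 | T5 46-64 |
Completion: T1=18  T2=29  T3=13  T4=46  T5=64
Turnaround (C−A): T1=15  T2=26  T3=13  T4=44  T5=63
Waiting(T3) = turnaround − burst = 13 − 13 = 0

0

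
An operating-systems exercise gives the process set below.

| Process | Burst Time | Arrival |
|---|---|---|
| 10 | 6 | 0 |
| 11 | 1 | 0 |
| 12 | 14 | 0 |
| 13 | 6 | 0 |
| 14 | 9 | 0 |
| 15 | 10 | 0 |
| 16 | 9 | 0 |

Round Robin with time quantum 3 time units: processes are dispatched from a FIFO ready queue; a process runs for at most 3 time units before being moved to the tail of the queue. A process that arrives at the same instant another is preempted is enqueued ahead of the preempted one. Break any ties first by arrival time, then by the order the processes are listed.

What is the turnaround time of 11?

Timeline: | 10 0-3 | 11 3-4 | 12 4-7 | 13 7-10 | 14 10-13 | 15 13-16 | 16 16-19 | 10 19-22 | 12 22-25 | 13 25-28 | 14 28-31 | 15 31-34 | 16 34-37 | 12 37-40 | 14 40-43 | 15 43-46 | 16 46-49 | 12 49-52 | 15 52-53 | 12 53-55 |
Completion: 10=22  11=4  12=55  13=28  14=43  15=53  16=49
Turnaround(11) = completion − arrival = 4 − 0 = 4

4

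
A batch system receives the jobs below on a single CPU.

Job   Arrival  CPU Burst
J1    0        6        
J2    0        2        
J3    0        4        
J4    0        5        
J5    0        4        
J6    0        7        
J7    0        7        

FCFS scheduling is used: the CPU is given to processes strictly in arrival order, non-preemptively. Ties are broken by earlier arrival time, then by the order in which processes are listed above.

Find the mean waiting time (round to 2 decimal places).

Gantt: | J1 0-6 | J2 6-8 | J3 8-12 | J4 12-17 | J5 17-21 | J6 21-28 | J7 28-35 |
Completion: J1=6  J2=8  J3=12  J4=17  J5=21  J6=28  J7=35
Turnaround (C−A): J1=6  J2=8  J3=12  J4=17  J5=21  J6=28  J7=35
Waiting times: J1=0, J2=6, J3=8, J4=12, J5=17, J6=21, J7=28
Average waiting = (0+6+8+12+17+21+28) / 7 = 92/7 = 13.14

13.14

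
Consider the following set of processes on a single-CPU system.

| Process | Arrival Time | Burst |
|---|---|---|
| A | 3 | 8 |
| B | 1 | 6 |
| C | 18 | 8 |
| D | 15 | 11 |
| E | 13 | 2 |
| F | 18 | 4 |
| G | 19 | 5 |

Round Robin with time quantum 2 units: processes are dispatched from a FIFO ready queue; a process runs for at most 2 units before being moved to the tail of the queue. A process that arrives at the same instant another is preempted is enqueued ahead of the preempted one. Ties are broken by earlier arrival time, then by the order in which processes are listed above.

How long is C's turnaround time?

Gantt: | idle 0-1 | B 1-3 | A 3-5 | B 5-7 | A 7-9 | B 9-11 | A 11-13 | E 13-15 | A 15-17 | D 17-19 | C 19-21 | F 21-23 | G 23-25 | D 25-27 | C 27-29 | F 29-31 | G 31-33 | D 33-35 | C 35-37 | G 37-38 | D 38-40 | C 40-42 | D 42-45 |
Completion: A=17  B=11  C=42  D=45  E=15  F=31  G=38
Turnaround(C) = completion − arrival = 42 − 18 = 24

24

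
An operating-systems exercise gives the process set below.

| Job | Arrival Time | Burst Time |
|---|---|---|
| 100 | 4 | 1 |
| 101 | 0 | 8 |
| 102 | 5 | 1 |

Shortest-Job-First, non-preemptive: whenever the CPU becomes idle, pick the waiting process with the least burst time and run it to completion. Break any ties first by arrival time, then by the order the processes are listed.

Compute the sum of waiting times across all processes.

Gantt: | 101 0-8 | 100 8-9 | 102 9-10 |
Completion: 100=9  101=8  102=10
Turnaround (C−A): 100=5  101=8  102=5
Waiting = turnaround − burst: 100=4, 101=0, 102=4
Total waiting = 4 + 0 + 4 = 8

8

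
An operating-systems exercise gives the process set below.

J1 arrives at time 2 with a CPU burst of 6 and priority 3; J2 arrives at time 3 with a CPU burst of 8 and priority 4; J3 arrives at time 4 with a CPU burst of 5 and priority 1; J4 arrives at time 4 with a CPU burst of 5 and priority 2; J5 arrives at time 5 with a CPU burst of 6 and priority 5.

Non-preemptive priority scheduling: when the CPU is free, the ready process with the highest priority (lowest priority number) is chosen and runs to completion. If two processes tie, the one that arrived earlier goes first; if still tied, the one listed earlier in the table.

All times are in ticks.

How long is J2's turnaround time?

Timeline: | idle 0-2 | J1 2-8 | J3 8-13 | J4 13-18 | J2 18-26 | J5 26-32 |
Completion: J1=8  J2=26  J3=13  J4=18  J5=32
Turnaround(J2) = completion − arrival = 26 − 3 = 23

23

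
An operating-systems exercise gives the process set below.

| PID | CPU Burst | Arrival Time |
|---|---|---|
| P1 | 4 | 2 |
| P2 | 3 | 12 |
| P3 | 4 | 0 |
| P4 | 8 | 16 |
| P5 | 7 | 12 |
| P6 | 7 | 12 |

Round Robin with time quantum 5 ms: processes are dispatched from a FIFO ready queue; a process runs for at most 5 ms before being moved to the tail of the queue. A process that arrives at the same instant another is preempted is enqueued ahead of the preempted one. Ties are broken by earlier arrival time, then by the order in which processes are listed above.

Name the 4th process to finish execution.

Gantt: | P3 0-4 | P1 4-8 | idle 8-12 | P2 12-15 | P5 15-20 | P6 20-25 | P4 25-30 | P5 30-32 | P6 32-34 | P4 34-37 |
Completion: P1=8  P2=15  P3=4  P4=37  P5=32  P6=34
Turnaround (C−A): P1=6  P2=3  P3=4  P4=21  P5=20  P6=22
Finish order: P3 → P1 → P2 → P5 → P6 → P4

P5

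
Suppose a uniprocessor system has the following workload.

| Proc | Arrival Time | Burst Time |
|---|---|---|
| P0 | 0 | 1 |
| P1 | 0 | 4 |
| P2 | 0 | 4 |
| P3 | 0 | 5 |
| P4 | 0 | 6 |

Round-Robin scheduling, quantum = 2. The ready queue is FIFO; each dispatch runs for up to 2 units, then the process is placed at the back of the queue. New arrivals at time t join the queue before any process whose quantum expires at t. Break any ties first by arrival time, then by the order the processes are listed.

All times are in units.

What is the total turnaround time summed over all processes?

63

Timeline: | P0 0-1 | P1 1-3 | P2 3-5 | P3 5-7 | P4 7-9 | P1 9-11 | P2 11-13 | P3 13-15 | P4 15-17 | P3 17-18 | P4 18-20 |
Completion: P0=1  P1=11  P2=13  P3=18  P4=20
Turnaround = completion − arrival: P0=1, P1=11, P2=13, P3=18, P4=20
Total turnaround = 1 + 11 + 13 + 18 + 20 = 63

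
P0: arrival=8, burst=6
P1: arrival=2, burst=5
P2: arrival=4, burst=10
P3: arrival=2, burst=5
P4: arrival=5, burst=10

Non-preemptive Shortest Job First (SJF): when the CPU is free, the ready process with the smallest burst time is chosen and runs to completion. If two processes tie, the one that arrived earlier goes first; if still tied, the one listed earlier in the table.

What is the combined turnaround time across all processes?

Schedule: | idle 0-2 | P1 2-7 | P3 7-12 | P0 12-18 | P2 18-28 | P4 28-38 |
Completion: P0=18  P1=7  P2=28  P3=12  P4=38
Turnaround = completion − arrival: P0=10, P1=5, P2=24, P3=10, P4=33
Total turnaround = 10 + 5 + 24 + 10 + 33 = 82

82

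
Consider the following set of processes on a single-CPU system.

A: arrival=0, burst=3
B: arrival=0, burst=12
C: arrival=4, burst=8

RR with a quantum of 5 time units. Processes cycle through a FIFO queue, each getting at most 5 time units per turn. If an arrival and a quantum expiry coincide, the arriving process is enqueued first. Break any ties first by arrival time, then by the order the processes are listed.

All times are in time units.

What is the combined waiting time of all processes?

Gantt: | A 0-3 | B 3-8 | C 8-13 | B 13-18 | C 18-21 | B 21-23 |
Completion: A=3  B=23  C=21
Turnaround (C−A): A=3  B=23  C=17
Waiting = turnaround − burst: A=0, B=11, C=9
Total waiting = 0 + 11 + 9 = 20

20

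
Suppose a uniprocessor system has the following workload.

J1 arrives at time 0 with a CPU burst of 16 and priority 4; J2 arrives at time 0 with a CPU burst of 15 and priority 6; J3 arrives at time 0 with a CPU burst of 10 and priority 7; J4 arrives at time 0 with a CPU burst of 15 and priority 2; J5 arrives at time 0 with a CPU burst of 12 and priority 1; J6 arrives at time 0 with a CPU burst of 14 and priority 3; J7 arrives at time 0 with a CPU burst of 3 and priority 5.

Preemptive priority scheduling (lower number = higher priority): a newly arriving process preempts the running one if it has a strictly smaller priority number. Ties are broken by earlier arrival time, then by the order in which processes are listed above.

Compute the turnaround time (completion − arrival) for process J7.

Gantt: | J5 0-12 | J4 12-27 | J6 27-41 | J1 41-57 | J7 57-60 | J2 60-75 | J3 75-85 |
Completion: J1=57  J2=75  J3=85  J4=27  J5=12  J6=41  J7=60
Turnaround (C−A): J1=57  J2=75  J3=85  J4=27  J5=12  J6=41  J7=60
Turnaround(J7) = completion − arrival = 60 − 0 = 60

60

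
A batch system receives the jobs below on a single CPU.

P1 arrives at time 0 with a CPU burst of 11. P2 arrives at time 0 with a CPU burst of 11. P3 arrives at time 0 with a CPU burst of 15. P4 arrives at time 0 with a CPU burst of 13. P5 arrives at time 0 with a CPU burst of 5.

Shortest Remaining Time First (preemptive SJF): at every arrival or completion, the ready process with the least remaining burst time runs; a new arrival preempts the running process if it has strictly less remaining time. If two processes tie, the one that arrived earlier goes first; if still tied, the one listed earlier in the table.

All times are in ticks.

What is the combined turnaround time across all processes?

Schedule: | P5 0-5 | P1 5-16 | P2 16-27 | P4 27-40 | P3 40-55 |
Completion: P1=16  P2=27  P3=55  P4=40  P5=5
Turnaround (C−A): P1=16  P2=27  P3=55  P4=40  P5=5
Turnaround = completion − arrival: P1=16, P2=27, P3=55, P4=40, P5=5
Total turnaround = 16 + 27 + 55 + 40 + 5 = 143

143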